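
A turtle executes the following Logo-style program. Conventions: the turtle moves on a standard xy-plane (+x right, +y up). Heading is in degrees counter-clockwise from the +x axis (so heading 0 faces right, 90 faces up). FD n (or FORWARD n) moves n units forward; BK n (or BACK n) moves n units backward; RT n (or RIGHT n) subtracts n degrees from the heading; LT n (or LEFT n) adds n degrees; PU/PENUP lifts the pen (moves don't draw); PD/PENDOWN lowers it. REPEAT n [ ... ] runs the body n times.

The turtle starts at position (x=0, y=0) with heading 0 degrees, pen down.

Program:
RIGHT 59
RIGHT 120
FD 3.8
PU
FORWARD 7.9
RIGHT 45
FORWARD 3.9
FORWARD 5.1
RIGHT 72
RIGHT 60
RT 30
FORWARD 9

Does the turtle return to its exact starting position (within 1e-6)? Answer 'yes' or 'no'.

Answer: no

Derivation:
Executing turtle program step by step:
Start: pos=(0,0), heading=0, pen down
RT 59: heading 0 -> 301
RT 120: heading 301 -> 181
FD 3.8: (0,0) -> (-3.799,-0.066) [heading=181, draw]
PU: pen up
FD 7.9: (-3.799,-0.066) -> (-11.698,-0.204) [heading=181, move]
RT 45: heading 181 -> 136
FD 3.9: (-11.698,-0.204) -> (-14.504,2.505) [heading=136, move]
FD 5.1: (-14.504,2.505) -> (-18.172,6.048) [heading=136, move]
RT 72: heading 136 -> 64
RT 60: heading 64 -> 4
RT 30: heading 4 -> 334
FD 9: (-18.172,6.048) -> (-10.083,2.102) [heading=334, move]
Final: pos=(-10.083,2.102), heading=334, 1 segment(s) drawn

Start position: (0, 0)
Final position: (-10.083, 2.102)
Distance = 10.3; >= 1e-6 -> NOT closed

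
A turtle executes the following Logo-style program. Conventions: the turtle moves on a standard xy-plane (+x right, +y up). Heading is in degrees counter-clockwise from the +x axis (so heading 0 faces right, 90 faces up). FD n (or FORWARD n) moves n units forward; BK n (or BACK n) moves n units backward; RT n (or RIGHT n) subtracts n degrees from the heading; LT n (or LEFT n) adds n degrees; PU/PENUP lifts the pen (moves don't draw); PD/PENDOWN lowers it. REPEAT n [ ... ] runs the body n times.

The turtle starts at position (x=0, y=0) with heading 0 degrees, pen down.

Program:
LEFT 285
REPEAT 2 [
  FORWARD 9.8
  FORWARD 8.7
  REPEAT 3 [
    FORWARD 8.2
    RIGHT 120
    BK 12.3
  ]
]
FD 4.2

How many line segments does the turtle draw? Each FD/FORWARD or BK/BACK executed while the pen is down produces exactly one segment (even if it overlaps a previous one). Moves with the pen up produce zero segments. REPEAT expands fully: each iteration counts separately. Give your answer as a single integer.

Answer: 17

Derivation:
Executing turtle program step by step:
Start: pos=(0,0), heading=0, pen down
LT 285: heading 0 -> 285
REPEAT 2 [
  -- iteration 1/2 --
  FD 9.8: (0,0) -> (2.536,-9.466) [heading=285, draw]
  FD 8.7: (2.536,-9.466) -> (4.788,-17.87) [heading=285, draw]
  REPEAT 3 [
    -- iteration 1/3 --
    FD 8.2: (4.788,-17.87) -> (6.91,-25.79) [heading=285, draw]
    RT 120: heading 285 -> 165
    BK 12.3: (6.91,-25.79) -> (18.791,-28.974) [heading=165, draw]
    -- iteration 2/3 --
    FD 8.2: (18.791,-28.974) -> (10.871,-26.851) [heading=165, draw]
    RT 120: heading 165 -> 45
    BK 12.3: (10.871,-26.851) -> (2.173,-35.549) [heading=45, draw]
    -- iteration 3/3 --
    FD 8.2: (2.173,-35.549) -> (7.972,-29.751) [heading=45, draw]
    RT 120: heading 45 -> 285
    BK 12.3: (7.972,-29.751) -> (4.788,-17.87) [heading=285, draw]
  ]
  -- iteration 2/2 --
  FD 9.8: (4.788,-17.87) -> (7.325,-27.336) [heading=285, draw]
  FD 8.7: (7.325,-27.336) -> (9.576,-35.739) [heading=285, draw]
  REPEAT 3 [
    -- iteration 1/3 --
    FD 8.2: (9.576,-35.739) -> (11.699,-43.66) [heading=285, draw]
    RT 120: heading 285 -> 165
    BK 12.3: (11.699,-43.66) -> (23.58,-46.843) [heading=165, draw]
    -- iteration 2/3 --
    FD 8.2: (23.58,-46.843) -> (15.659,-44.721) [heading=165, draw]
    RT 120: heading 165 -> 45
    BK 12.3: (15.659,-44.721) -> (6.962,-53.418) [heading=45, draw]
    -- iteration 3/3 --
    FD 8.2: (6.962,-53.418) -> (12.76,-47.62) [heading=45, draw]
    RT 120: heading 45 -> 285
    BK 12.3: (12.76,-47.62) -> (9.576,-35.739) [heading=285, draw]
  ]
]
FD 4.2: (9.576,-35.739) -> (10.663,-39.796) [heading=285, draw]
Final: pos=(10.663,-39.796), heading=285, 17 segment(s) drawn
Segments drawn: 17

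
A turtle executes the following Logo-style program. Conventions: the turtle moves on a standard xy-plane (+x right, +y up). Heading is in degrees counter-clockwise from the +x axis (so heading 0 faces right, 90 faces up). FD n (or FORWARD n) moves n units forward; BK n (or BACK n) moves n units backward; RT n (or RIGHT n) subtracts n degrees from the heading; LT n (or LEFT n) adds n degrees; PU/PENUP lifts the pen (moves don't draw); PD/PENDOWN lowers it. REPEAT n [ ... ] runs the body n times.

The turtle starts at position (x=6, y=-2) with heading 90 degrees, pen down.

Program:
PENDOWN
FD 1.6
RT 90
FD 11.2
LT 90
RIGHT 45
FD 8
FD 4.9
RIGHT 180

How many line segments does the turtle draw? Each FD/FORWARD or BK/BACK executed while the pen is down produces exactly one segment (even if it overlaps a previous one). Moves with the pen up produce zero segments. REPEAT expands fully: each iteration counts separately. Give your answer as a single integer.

Executing turtle program step by step:
Start: pos=(6,-2), heading=90, pen down
PD: pen down
FD 1.6: (6,-2) -> (6,-0.4) [heading=90, draw]
RT 90: heading 90 -> 0
FD 11.2: (6,-0.4) -> (17.2,-0.4) [heading=0, draw]
LT 90: heading 0 -> 90
RT 45: heading 90 -> 45
FD 8: (17.2,-0.4) -> (22.857,5.257) [heading=45, draw]
FD 4.9: (22.857,5.257) -> (26.322,8.722) [heading=45, draw]
RT 180: heading 45 -> 225
Final: pos=(26.322,8.722), heading=225, 4 segment(s) drawn
Segments drawn: 4

Answer: 4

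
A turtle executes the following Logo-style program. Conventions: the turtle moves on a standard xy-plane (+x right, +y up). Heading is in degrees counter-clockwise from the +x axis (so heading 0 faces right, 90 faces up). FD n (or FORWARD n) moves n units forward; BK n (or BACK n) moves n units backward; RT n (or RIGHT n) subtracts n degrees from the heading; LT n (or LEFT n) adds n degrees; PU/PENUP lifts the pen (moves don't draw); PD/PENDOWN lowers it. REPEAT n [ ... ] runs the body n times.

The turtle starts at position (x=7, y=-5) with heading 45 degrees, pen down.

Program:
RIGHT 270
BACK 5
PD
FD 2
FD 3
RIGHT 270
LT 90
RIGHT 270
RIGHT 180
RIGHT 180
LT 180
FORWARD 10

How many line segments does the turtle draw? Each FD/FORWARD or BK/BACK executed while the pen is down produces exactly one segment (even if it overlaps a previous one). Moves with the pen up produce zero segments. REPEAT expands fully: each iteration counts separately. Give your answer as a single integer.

Executing turtle program step by step:
Start: pos=(7,-5), heading=45, pen down
RT 270: heading 45 -> 135
BK 5: (7,-5) -> (10.536,-8.536) [heading=135, draw]
PD: pen down
FD 2: (10.536,-8.536) -> (9.121,-7.121) [heading=135, draw]
FD 3: (9.121,-7.121) -> (7,-5) [heading=135, draw]
RT 270: heading 135 -> 225
LT 90: heading 225 -> 315
RT 270: heading 315 -> 45
RT 180: heading 45 -> 225
RT 180: heading 225 -> 45
LT 180: heading 45 -> 225
FD 10: (7,-5) -> (-0.071,-12.071) [heading=225, draw]
Final: pos=(-0.071,-12.071), heading=225, 4 segment(s) drawn
Segments drawn: 4

Answer: 4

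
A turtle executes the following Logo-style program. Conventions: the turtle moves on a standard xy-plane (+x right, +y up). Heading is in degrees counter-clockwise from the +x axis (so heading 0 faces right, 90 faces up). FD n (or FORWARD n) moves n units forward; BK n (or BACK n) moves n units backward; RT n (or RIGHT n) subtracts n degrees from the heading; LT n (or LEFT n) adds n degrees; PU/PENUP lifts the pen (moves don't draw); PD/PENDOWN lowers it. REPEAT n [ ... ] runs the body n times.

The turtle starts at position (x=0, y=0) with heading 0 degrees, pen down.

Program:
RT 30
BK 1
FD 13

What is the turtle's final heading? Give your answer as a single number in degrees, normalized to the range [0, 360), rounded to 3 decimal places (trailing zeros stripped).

Executing turtle program step by step:
Start: pos=(0,0), heading=0, pen down
RT 30: heading 0 -> 330
BK 1: (0,0) -> (-0.866,0.5) [heading=330, draw]
FD 13: (-0.866,0.5) -> (10.392,-6) [heading=330, draw]
Final: pos=(10.392,-6), heading=330, 2 segment(s) drawn

Answer: 330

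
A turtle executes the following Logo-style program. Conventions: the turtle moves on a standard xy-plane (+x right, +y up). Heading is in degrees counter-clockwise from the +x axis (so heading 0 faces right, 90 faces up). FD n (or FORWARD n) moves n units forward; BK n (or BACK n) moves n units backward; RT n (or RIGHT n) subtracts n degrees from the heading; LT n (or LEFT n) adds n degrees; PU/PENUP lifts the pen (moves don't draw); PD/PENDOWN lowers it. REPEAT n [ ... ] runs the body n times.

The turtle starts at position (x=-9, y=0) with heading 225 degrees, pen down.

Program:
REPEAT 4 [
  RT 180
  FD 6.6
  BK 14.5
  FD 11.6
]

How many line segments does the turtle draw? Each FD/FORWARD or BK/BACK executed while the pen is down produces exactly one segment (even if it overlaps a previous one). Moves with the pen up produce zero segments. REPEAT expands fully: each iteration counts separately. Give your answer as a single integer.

Executing turtle program step by step:
Start: pos=(-9,0), heading=225, pen down
REPEAT 4 [
  -- iteration 1/4 --
  RT 180: heading 225 -> 45
  FD 6.6: (-9,0) -> (-4.333,4.667) [heading=45, draw]
  BK 14.5: (-4.333,4.667) -> (-14.586,-5.586) [heading=45, draw]
  FD 11.6: (-14.586,-5.586) -> (-6.384,2.616) [heading=45, draw]
  -- iteration 2/4 --
  RT 180: heading 45 -> 225
  FD 6.6: (-6.384,2.616) -> (-11.051,-2.051) [heading=225, draw]
  BK 14.5: (-11.051,-2.051) -> (-0.798,8.202) [heading=225, draw]
  FD 11.6: (-0.798,8.202) -> (-9,0) [heading=225, draw]
  -- iteration 3/4 --
  RT 180: heading 225 -> 45
  FD 6.6: (-9,0) -> (-4.333,4.667) [heading=45, draw]
  BK 14.5: (-4.333,4.667) -> (-14.586,-5.586) [heading=45, draw]
  FD 11.6: (-14.586,-5.586) -> (-6.384,2.616) [heading=45, draw]
  -- iteration 4/4 --
  RT 180: heading 45 -> 225
  FD 6.6: (-6.384,2.616) -> (-11.051,-2.051) [heading=225, draw]
  BK 14.5: (-11.051,-2.051) -> (-0.798,8.202) [heading=225, draw]
  FD 11.6: (-0.798,8.202) -> (-9,0) [heading=225, draw]
]
Final: pos=(-9,0), heading=225, 12 segment(s) drawn
Segments drawn: 12

Answer: 12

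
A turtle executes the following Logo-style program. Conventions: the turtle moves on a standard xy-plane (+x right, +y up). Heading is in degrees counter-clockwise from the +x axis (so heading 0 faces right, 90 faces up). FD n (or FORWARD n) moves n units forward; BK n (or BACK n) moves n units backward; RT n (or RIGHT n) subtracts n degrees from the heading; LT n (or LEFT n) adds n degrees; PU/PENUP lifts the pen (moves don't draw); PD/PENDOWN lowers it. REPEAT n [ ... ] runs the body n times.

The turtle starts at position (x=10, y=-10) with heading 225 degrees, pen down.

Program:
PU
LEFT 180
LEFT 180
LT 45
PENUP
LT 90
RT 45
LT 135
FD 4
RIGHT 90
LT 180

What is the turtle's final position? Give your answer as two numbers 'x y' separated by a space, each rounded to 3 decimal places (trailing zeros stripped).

Answer: 10 -6

Derivation:
Executing turtle program step by step:
Start: pos=(10,-10), heading=225, pen down
PU: pen up
LT 180: heading 225 -> 45
LT 180: heading 45 -> 225
LT 45: heading 225 -> 270
PU: pen up
LT 90: heading 270 -> 0
RT 45: heading 0 -> 315
LT 135: heading 315 -> 90
FD 4: (10,-10) -> (10,-6) [heading=90, move]
RT 90: heading 90 -> 0
LT 180: heading 0 -> 180
Final: pos=(10,-6), heading=180, 0 segment(s) drawn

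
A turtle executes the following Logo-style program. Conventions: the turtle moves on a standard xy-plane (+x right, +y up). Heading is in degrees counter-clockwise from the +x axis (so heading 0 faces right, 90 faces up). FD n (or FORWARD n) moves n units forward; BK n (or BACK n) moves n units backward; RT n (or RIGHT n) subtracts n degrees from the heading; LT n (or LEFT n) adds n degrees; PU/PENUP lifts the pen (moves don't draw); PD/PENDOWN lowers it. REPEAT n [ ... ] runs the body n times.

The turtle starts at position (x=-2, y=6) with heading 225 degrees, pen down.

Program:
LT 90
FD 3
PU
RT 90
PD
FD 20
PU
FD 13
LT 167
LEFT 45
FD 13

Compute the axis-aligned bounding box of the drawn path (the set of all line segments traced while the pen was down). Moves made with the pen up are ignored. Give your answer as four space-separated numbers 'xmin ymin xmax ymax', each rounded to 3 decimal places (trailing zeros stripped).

Answer: -14.021 -10.263 0.121 6

Derivation:
Executing turtle program step by step:
Start: pos=(-2,6), heading=225, pen down
LT 90: heading 225 -> 315
FD 3: (-2,6) -> (0.121,3.879) [heading=315, draw]
PU: pen up
RT 90: heading 315 -> 225
PD: pen down
FD 20: (0.121,3.879) -> (-14.021,-10.263) [heading=225, draw]
PU: pen up
FD 13: (-14.021,-10.263) -> (-23.213,-19.456) [heading=225, move]
LT 167: heading 225 -> 32
LT 45: heading 32 -> 77
FD 13: (-23.213,-19.456) -> (-20.289,-6.789) [heading=77, move]
Final: pos=(-20.289,-6.789), heading=77, 2 segment(s) drawn

Segment endpoints: x in {-14.021, -2, 0.121}, y in {-10.263, 3.879, 6}
xmin=-14.021, ymin=-10.263, xmax=0.121, ymax=6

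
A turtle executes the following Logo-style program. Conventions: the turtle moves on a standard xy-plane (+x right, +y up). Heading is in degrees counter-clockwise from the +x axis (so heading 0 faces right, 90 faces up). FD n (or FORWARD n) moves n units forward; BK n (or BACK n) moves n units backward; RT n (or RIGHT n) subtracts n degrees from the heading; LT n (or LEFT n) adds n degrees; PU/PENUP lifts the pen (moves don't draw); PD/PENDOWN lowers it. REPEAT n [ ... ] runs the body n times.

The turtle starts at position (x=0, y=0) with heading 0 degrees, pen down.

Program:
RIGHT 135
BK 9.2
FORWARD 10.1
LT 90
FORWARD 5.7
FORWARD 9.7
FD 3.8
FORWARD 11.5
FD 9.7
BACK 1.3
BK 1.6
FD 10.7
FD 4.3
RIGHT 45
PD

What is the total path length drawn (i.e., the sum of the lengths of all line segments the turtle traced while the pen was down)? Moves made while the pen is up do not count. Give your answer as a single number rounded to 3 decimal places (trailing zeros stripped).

Executing turtle program step by step:
Start: pos=(0,0), heading=0, pen down
RT 135: heading 0 -> 225
BK 9.2: (0,0) -> (6.505,6.505) [heading=225, draw]
FD 10.1: (6.505,6.505) -> (-0.636,-0.636) [heading=225, draw]
LT 90: heading 225 -> 315
FD 5.7: (-0.636,-0.636) -> (3.394,-4.667) [heading=315, draw]
FD 9.7: (3.394,-4.667) -> (10.253,-11.526) [heading=315, draw]
FD 3.8: (10.253,-11.526) -> (12.94,-14.213) [heading=315, draw]
FD 11.5: (12.94,-14.213) -> (21.072,-22.345) [heading=315, draw]
FD 9.7: (21.072,-22.345) -> (27.931,-29.204) [heading=315, draw]
BK 1.3: (27.931,-29.204) -> (27.011,-28.284) [heading=315, draw]
BK 1.6: (27.011,-28.284) -> (25.88,-27.153) [heading=315, draw]
FD 10.7: (25.88,-27.153) -> (33.446,-34.719) [heading=315, draw]
FD 4.3: (33.446,-34.719) -> (36.487,-37.76) [heading=315, draw]
RT 45: heading 315 -> 270
PD: pen down
Final: pos=(36.487,-37.76), heading=270, 11 segment(s) drawn

Segment lengths:
  seg 1: (0,0) -> (6.505,6.505), length = 9.2
  seg 2: (6.505,6.505) -> (-0.636,-0.636), length = 10.1
  seg 3: (-0.636,-0.636) -> (3.394,-4.667), length = 5.7
  seg 4: (3.394,-4.667) -> (10.253,-11.526), length = 9.7
  seg 5: (10.253,-11.526) -> (12.94,-14.213), length = 3.8
  seg 6: (12.94,-14.213) -> (21.072,-22.345), length = 11.5
  seg 7: (21.072,-22.345) -> (27.931,-29.204), length = 9.7
  seg 8: (27.931,-29.204) -> (27.011,-28.284), length = 1.3
  seg 9: (27.011,-28.284) -> (25.88,-27.153), length = 1.6
  seg 10: (25.88,-27.153) -> (33.446,-34.719), length = 10.7
  seg 11: (33.446,-34.719) -> (36.487,-37.76), length = 4.3
Total = 77.6

Answer: 77.6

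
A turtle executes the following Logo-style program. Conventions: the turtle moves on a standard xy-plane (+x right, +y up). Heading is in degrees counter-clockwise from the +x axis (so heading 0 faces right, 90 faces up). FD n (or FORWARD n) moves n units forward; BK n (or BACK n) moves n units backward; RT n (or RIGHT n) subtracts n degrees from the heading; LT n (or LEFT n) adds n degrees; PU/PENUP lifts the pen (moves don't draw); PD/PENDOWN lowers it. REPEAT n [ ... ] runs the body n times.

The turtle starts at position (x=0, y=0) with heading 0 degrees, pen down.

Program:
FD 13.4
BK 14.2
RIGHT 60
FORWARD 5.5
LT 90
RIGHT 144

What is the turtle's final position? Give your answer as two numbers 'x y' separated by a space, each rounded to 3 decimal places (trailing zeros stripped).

Answer: 1.95 -4.763

Derivation:
Executing turtle program step by step:
Start: pos=(0,0), heading=0, pen down
FD 13.4: (0,0) -> (13.4,0) [heading=0, draw]
BK 14.2: (13.4,0) -> (-0.8,0) [heading=0, draw]
RT 60: heading 0 -> 300
FD 5.5: (-0.8,0) -> (1.95,-4.763) [heading=300, draw]
LT 90: heading 300 -> 30
RT 144: heading 30 -> 246
Final: pos=(1.95,-4.763), heading=246, 3 segment(s) drawn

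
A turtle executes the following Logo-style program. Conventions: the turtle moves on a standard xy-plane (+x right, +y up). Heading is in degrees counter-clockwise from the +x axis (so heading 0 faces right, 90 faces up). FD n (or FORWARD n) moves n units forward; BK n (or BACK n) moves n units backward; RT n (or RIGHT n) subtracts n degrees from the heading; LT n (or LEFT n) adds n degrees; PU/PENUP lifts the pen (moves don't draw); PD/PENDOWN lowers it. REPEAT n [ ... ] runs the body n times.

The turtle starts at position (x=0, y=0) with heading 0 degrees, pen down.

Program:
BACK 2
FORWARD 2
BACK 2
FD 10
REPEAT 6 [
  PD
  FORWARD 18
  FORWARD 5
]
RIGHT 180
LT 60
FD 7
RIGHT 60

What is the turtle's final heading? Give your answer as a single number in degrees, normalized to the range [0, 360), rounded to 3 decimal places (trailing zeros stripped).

Answer: 180

Derivation:
Executing turtle program step by step:
Start: pos=(0,0), heading=0, pen down
BK 2: (0,0) -> (-2,0) [heading=0, draw]
FD 2: (-2,0) -> (0,0) [heading=0, draw]
BK 2: (0,0) -> (-2,0) [heading=0, draw]
FD 10: (-2,0) -> (8,0) [heading=0, draw]
REPEAT 6 [
  -- iteration 1/6 --
  PD: pen down
  FD 18: (8,0) -> (26,0) [heading=0, draw]
  FD 5: (26,0) -> (31,0) [heading=0, draw]
  -- iteration 2/6 --
  PD: pen down
  FD 18: (31,0) -> (49,0) [heading=0, draw]
  FD 5: (49,0) -> (54,0) [heading=0, draw]
  -- iteration 3/6 --
  PD: pen down
  FD 18: (54,0) -> (72,0) [heading=0, draw]
  FD 5: (72,0) -> (77,0) [heading=0, draw]
  -- iteration 4/6 --
  PD: pen down
  FD 18: (77,0) -> (95,0) [heading=0, draw]
  FD 5: (95,0) -> (100,0) [heading=0, draw]
  -- iteration 5/6 --
  PD: pen down
  FD 18: (100,0) -> (118,0) [heading=0, draw]
  FD 5: (118,0) -> (123,0) [heading=0, draw]
  -- iteration 6/6 --
  PD: pen down
  FD 18: (123,0) -> (141,0) [heading=0, draw]
  FD 5: (141,0) -> (146,0) [heading=0, draw]
]
RT 180: heading 0 -> 180
LT 60: heading 180 -> 240
FD 7: (146,0) -> (142.5,-6.062) [heading=240, draw]
RT 60: heading 240 -> 180
Final: pos=(142.5,-6.062), heading=180, 17 segment(s) drawn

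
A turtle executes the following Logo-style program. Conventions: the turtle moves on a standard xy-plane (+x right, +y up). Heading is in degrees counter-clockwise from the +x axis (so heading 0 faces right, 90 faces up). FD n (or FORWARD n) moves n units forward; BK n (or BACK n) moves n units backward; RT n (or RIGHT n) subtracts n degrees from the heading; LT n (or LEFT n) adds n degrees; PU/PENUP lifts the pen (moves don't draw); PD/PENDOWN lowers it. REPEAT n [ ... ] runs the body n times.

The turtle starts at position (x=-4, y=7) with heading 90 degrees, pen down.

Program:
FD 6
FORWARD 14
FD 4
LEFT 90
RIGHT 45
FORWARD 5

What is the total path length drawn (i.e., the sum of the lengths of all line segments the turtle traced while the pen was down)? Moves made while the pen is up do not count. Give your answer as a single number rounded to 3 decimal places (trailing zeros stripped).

Executing turtle program step by step:
Start: pos=(-4,7), heading=90, pen down
FD 6: (-4,7) -> (-4,13) [heading=90, draw]
FD 14: (-4,13) -> (-4,27) [heading=90, draw]
FD 4: (-4,27) -> (-4,31) [heading=90, draw]
LT 90: heading 90 -> 180
RT 45: heading 180 -> 135
FD 5: (-4,31) -> (-7.536,34.536) [heading=135, draw]
Final: pos=(-7.536,34.536), heading=135, 4 segment(s) drawn

Segment lengths:
  seg 1: (-4,7) -> (-4,13), length = 6
  seg 2: (-4,13) -> (-4,27), length = 14
  seg 3: (-4,27) -> (-4,31), length = 4
  seg 4: (-4,31) -> (-7.536,34.536), length = 5
Total = 29

Answer: 29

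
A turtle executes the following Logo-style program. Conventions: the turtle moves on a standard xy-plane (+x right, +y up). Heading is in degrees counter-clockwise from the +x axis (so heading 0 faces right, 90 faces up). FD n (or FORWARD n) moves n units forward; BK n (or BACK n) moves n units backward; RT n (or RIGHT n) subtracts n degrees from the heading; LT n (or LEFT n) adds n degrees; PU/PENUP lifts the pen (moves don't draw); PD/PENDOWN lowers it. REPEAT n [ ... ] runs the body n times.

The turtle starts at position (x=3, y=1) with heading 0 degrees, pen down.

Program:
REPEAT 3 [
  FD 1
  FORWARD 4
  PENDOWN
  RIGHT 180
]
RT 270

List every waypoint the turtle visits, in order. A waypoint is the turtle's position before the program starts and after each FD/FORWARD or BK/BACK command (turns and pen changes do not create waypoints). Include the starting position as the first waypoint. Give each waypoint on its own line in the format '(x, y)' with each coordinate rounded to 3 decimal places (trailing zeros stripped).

Executing turtle program step by step:
Start: pos=(3,1), heading=0, pen down
REPEAT 3 [
  -- iteration 1/3 --
  FD 1: (3,1) -> (4,1) [heading=0, draw]
  FD 4: (4,1) -> (8,1) [heading=0, draw]
  PD: pen down
  RT 180: heading 0 -> 180
  -- iteration 2/3 --
  FD 1: (8,1) -> (7,1) [heading=180, draw]
  FD 4: (7,1) -> (3,1) [heading=180, draw]
  PD: pen down
  RT 180: heading 180 -> 0
  -- iteration 3/3 --
  FD 1: (3,1) -> (4,1) [heading=0, draw]
  FD 4: (4,1) -> (8,1) [heading=0, draw]
  PD: pen down
  RT 180: heading 0 -> 180
]
RT 270: heading 180 -> 270
Final: pos=(8,1), heading=270, 6 segment(s) drawn
Waypoints (7 total):
(3, 1)
(4, 1)
(8, 1)
(7, 1)
(3, 1)
(4, 1)
(8, 1)

Answer: (3, 1)
(4, 1)
(8, 1)
(7, 1)
(3, 1)
(4, 1)
(8, 1)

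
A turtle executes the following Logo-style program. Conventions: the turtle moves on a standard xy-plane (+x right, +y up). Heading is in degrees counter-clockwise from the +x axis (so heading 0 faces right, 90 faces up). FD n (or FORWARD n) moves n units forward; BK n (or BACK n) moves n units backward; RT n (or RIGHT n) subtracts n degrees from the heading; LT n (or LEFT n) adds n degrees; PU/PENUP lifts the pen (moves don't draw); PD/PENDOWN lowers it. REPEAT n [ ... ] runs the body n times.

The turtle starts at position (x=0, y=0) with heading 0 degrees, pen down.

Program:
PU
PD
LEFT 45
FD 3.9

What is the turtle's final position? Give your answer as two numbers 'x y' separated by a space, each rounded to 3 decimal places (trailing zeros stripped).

Answer: 2.758 2.758

Derivation:
Executing turtle program step by step:
Start: pos=(0,0), heading=0, pen down
PU: pen up
PD: pen down
LT 45: heading 0 -> 45
FD 3.9: (0,0) -> (2.758,2.758) [heading=45, draw]
Final: pos=(2.758,2.758), heading=45, 1 segment(s) drawn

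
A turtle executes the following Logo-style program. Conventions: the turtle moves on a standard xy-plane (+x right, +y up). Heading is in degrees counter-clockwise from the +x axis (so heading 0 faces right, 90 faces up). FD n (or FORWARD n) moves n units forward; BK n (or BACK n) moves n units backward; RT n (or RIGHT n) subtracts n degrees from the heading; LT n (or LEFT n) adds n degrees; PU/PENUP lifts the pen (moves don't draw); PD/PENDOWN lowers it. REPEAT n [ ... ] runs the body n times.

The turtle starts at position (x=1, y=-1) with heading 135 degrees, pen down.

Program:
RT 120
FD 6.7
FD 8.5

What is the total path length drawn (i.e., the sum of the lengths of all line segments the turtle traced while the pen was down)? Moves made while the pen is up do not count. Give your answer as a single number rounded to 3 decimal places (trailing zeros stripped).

Answer: 15.2

Derivation:
Executing turtle program step by step:
Start: pos=(1,-1), heading=135, pen down
RT 120: heading 135 -> 15
FD 6.7: (1,-1) -> (7.472,0.734) [heading=15, draw]
FD 8.5: (7.472,0.734) -> (15.682,2.934) [heading=15, draw]
Final: pos=(15.682,2.934), heading=15, 2 segment(s) drawn

Segment lengths:
  seg 1: (1,-1) -> (7.472,0.734), length = 6.7
  seg 2: (7.472,0.734) -> (15.682,2.934), length = 8.5
Total = 15.2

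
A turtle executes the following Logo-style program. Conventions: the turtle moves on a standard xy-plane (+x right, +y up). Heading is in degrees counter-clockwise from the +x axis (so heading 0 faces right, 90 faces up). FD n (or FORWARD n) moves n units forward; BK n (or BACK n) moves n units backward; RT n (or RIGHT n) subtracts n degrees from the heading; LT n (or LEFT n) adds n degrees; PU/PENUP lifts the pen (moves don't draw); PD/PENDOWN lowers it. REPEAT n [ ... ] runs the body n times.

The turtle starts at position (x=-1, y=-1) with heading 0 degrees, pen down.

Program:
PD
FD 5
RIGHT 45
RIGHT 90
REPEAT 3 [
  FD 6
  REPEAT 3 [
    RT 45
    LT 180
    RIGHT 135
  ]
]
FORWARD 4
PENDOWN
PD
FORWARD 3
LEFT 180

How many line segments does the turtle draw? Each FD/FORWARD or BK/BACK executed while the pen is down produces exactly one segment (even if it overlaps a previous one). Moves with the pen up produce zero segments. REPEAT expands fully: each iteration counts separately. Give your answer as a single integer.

Executing turtle program step by step:
Start: pos=(-1,-1), heading=0, pen down
PD: pen down
FD 5: (-1,-1) -> (4,-1) [heading=0, draw]
RT 45: heading 0 -> 315
RT 90: heading 315 -> 225
REPEAT 3 [
  -- iteration 1/3 --
  FD 6: (4,-1) -> (-0.243,-5.243) [heading=225, draw]
  REPEAT 3 [
    -- iteration 1/3 --
    RT 45: heading 225 -> 180
    LT 180: heading 180 -> 0
    RT 135: heading 0 -> 225
    -- iteration 2/3 --
    RT 45: heading 225 -> 180
    LT 180: heading 180 -> 0
    RT 135: heading 0 -> 225
    -- iteration 3/3 --
    RT 45: heading 225 -> 180
    LT 180: heading 180 -> 0
    RT 135: heading 0 -> 225
  ]
  -- iteration 2/3 --
  FD 6: (-0.243,-5.243) -> (-4.485,-9.485) [heading=225, draw]
  REPEAT 3 [
    -- iteration 1/3 --
    RT 45: heading 225 -> 180
    LT 180: heading 180 -> 0
    RT 135: heading 0 -> 225
    -- iteration 2/3 --
    RT 45: heading 225 -> 180
    LT 180: heading 180 -> 0
    RT 135: heading 0 -> 225
    -- iteration 3/3 --
    RT 45: heading 225 -> 180
    LT 180: heading 180 -> 0
    RT 135: heading 0 -> 225
  ]
  -- iteration 3/3 --
  FD 6: (-4.485,-9.485) -> (-8.728,-13.728) [heading=225, draw]
  REPEAT 3 [
    -- iteration 1/3 --
    RT 45: heading 225 -> 180
    LT 180: heading 180 -> 0
    RT 135: heading 0 -> 225
    -- iteration 2/3 --
    RT 45: heading 225 -> 180
    LT 180: heading 180 -> 0
    RT 135: heading 0 -> 225
    -- iteration 3/3 --
    RT 45: heading 225 -> 180
    LT 180: heading 180 -> 0
    RT 135: heading 0 -> 225
  ]
]
FD 4: (-8.728,-13.728) -> (-11.556,-16.556) [heading=225, draw]
PD: pen down
PD: pen down
FD 3: (-11.556,-16.556) -> (-13.678,-18.678) [heading=225, draw]
LT 180: heading 225 -> 45
Final: pos=(-13.678,-18.678), heading=45, 6 segment(s) drawn
Segments drawn: 6

Answer: 6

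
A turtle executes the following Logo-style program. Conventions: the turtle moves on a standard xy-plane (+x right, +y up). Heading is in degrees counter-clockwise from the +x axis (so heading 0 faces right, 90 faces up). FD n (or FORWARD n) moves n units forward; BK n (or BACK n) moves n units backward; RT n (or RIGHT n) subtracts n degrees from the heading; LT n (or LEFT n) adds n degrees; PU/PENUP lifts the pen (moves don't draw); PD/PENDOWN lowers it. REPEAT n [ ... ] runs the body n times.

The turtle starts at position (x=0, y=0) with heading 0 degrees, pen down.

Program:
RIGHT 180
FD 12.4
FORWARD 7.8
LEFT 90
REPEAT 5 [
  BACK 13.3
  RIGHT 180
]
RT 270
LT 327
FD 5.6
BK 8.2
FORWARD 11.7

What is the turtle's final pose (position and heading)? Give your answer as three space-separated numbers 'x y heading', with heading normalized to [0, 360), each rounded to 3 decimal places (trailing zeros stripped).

Answer: -27.832 18.256 147

Derivation:
Executing turtle program step by step:
Start: pos=(0,0), heading=0, pen down
RT 180: heading 0 -> 180
FD 12.4: (0,0) -> (-12.4,0) [heading=180, draw]
FD 7.8: (-12.4,0) -> (-20.2,0) [heading=180, draw]
LT 90: heading 180 -> 270
REPEAT 5 [
  -- iteration 1/5 --
  BK 13.3: (-20.2,0) -> (-20.2,13.3) [heading=270, draw]
  RT 180: heading 270 -> 90
  -- iteration 2/5 --
  BK 13.3: (-20.2,13.3) -> (-20.2,0) [heading=90, draw]
  RT 180: heading 90 -> 270
  -- iteration 3/5 --
  BK 13.3: (-20.2,0) -> (-20.2,13.3) [heading=270, draw]
  RT 180: heading 270 -> 90
  -- iteration 4/5 --
  BK 13.3: (-20.2,13.3) -> (-20.2,0) [heading=90, draw]
  RT 180: heading 90 -> 270
  -- iteration 5/5 --
  BK 13.3: (-20.2,0) -> (-20.2,13.3) [heading=270, draw]
  RT 180: heading 270 -> 90
]
RT 270: heading 90 -> 180
LT 327: heading 180 -> 147
FD 5.6: (-20.2,13.3) -> (-24.897,16.35) [heading=147, draw]
BK 8.2: (-24.897,16.35) -> (-18.019,11.884) [heading=147, draw]
FD 11.7: (-18.019,11.884) -> (-27.832,18.256) [heading=147, draw]
Final: pos=(-27.832,18.256), heading=147, 10 segment(s) drawn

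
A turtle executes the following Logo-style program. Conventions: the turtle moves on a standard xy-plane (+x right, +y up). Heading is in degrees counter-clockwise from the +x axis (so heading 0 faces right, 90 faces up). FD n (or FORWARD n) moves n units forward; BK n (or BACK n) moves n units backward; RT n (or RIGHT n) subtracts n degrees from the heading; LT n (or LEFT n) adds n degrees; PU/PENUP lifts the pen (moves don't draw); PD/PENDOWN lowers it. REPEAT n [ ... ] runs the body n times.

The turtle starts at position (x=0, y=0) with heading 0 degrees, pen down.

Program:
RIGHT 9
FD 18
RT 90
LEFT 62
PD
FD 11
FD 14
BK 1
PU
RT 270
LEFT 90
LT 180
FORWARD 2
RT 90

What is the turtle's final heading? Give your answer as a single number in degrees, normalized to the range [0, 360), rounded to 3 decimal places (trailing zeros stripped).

Answer: 233

Derivation:
Executing turtle program step by step:
Start: pos=(0,0), heading=0, pen down
RT 9: heading 0 -> 351
FD 18: (0,0) -> (17.778,-2.816) [heading=351, draw]
RT 90: heading 351 -> 261
LT 62: heading 261 -> 323
PD: pen down
FD 11: (17.778,-2.816) -> (26.563,-9.436) [heading=323, draw]
FD 14: (26.563,-9.436) -> (37.744,-17.861) [heading=323, draw]
BK 1: (37.744,-17.861) -> (36.946,-17.259) [heading=323, draw]
PU: pen up
RT 270: heading 323 -> 53
LT 90: heading 53 -> 143
LT 180: heading 143 -> 323
FD 2: (36.946,-17.259) -> (38.543,-18.463) [heading=323, move]
RT 90: heading 323 -> 233
Final: pos=(38.543,-18.463), heading=233, 4 segment(s) drawn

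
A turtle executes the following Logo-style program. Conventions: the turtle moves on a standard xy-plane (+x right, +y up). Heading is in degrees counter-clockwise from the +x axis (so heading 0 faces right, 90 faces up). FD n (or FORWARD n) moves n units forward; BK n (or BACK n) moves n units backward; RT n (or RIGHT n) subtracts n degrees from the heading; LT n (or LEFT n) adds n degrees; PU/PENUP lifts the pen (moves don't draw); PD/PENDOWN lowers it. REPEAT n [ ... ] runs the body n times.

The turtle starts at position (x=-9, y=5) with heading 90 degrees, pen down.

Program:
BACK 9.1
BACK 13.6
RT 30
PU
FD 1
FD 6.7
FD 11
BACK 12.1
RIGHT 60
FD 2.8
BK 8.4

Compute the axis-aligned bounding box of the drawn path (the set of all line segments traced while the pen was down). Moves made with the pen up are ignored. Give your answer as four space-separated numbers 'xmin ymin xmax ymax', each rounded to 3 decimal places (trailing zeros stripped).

Answer: -9 -17.7 -9 5

Derivation:
Executing turtle program step by step:
Start: pos=(-9,5), heading=90, pen down
BK 9.1: (-9,5) -> (-9,-4.1) [heading=90, draw]
BK 13.6: (-9,-4.1) -> (-9,-17.7) [heading=90, draw]
RT 30: heading 90 -> 60
PU: pen up
FD 1: (-9,-17.7) -> (-8.5,-16.834) [heading=60, move]
FD 6.7: (-8.5,-16.834) -> (-5.15,-11.032) [heading=60, move]
FD 11: (-5.15,-11.032) -> (0.35,-1.505) [heading=60, move]
BK 12.1: (0.35,-1.505) -> (-5.7,-11.984) [heading=60, move]
RT 60: heading 60 -> 0
FD 2.8: (-5.7,-11.984) -> (-2.9,-11.984) [heading=0, move]
BK 8.4: (-2.9,-11.984) -> (-11.3,-11.984) [heading=0, move]
Final: pos=(-11.3,-11.984), heading=0, 2 segment(s) drawn

Segment endpoints: x in {-9}, y in {-17.7, -4.1, 5}
xmin=-9, ymin=-17.7, xmax=-9, ymax=5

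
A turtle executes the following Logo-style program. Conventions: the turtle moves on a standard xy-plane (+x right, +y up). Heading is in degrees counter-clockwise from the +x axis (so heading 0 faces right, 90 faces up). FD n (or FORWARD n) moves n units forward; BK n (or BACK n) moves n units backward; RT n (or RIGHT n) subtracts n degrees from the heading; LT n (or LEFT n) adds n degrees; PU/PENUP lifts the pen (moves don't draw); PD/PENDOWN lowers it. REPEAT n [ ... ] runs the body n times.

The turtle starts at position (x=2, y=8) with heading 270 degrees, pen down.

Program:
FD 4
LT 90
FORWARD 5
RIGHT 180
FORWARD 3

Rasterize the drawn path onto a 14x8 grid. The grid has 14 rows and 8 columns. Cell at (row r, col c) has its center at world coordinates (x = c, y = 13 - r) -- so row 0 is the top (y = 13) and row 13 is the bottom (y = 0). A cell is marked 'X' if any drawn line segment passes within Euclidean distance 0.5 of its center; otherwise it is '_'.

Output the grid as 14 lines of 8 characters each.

Answer: ________
________
________
________
________
__X_____
__X_____
__X_____
__X_____
__XXXXXX
________
________
________
________

Derivation:
Segment 0: (2,8) -> (2,4)
Segment 1: (2,4) -> (7,4)
Segment 2: (7,4) -> (4,4)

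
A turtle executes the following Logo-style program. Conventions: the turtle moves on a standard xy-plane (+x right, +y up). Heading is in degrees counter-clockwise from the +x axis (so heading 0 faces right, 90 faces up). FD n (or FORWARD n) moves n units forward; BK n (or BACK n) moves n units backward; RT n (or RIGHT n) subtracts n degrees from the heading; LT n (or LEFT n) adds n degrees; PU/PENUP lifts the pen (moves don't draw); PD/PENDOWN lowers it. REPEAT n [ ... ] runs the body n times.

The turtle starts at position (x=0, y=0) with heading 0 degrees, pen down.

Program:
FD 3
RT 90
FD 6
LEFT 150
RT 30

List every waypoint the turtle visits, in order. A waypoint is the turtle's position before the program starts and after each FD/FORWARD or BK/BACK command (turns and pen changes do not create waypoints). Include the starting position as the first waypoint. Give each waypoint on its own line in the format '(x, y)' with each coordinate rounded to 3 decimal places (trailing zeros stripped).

Executing turtle program step by step:
Start: pos=(0,0), heading=0, pen down
FD 3: (0,0) -> (3,0) [heading=0, draw]
RT 90: heading 0 -> 270
FD 6: (3,0) -> (3,-6) [heading=270, draw]
LT 150: heading 270 -> 60
RT 30: heading 60 -> 30
Final: pos=(3,-6), heading=30, 2 segment(s) drawn
Waypoints (3 total):
(0, 0)
(3, 0)
(3, -6)

Answer: (0, 0)
(3, 0)
(3, -6)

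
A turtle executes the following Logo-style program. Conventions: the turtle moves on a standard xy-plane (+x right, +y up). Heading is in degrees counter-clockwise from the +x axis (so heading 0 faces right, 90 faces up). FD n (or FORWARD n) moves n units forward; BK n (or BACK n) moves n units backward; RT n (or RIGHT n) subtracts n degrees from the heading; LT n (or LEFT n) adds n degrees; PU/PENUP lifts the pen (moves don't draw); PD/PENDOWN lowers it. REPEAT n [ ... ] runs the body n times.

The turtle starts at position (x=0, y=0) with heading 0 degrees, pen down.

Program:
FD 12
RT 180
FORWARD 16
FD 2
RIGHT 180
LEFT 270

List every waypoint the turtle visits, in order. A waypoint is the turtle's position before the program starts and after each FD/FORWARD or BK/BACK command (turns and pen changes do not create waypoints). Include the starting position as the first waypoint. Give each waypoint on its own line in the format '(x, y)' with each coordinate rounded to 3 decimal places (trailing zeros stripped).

Answer: (0, 0)
(12, 0)
(-4, 0)
(-6, 0)

Derivation:
Executing turtle program step by step:
Start: pos=(0,0), heading=0, pen down
FD 12: (0,0) -> (12,0) [heading=0, draw]
RT 180: heading 0 -> 180
FD 16: (12,0) -> (-4,0) [heading=180, draw]
FD 2: (-4,0) -> (-6,0) [heading=180, draw]
RT 180: heading 180 -> 0
LT 270: heading 0 -> 270
Final: pos=(-6,0), heading=270, 3 segment(s) drawn
Waypoints (4 total):
(0, 0)
(12, 0)
(-4, 0)
(-6, 0)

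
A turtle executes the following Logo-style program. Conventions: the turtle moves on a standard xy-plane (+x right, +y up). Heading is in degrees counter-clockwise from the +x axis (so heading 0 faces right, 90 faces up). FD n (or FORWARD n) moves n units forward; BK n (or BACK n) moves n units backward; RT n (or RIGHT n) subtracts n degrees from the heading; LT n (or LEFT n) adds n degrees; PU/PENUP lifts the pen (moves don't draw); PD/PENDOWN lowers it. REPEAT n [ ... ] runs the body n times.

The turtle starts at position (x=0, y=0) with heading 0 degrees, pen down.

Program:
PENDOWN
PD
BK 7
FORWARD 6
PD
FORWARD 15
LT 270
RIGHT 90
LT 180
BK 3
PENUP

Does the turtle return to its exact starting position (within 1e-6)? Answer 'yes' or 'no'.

Answer: no

Derivation:
Executing turtle program step by step:
Start: pos=(0,0), heading=0, pen down
PD: pen down
PD: pen down
BK 7: (0,0) -> (-7,0) [heading=0, draw]
FD 6: (-7,0) -> (-1,0) [heading=0, draw]
PD: pen down
FD 15: (-1,0) -> (14,0) [heading=0, draw]
LT 270: heading 0 -> 270
RT 90: heading 270 -> 180
LT 180: heading 180 -> 0
BK 3: (14,0) -> (11,0) [heading=0, draw]
PU: pen up
Final: pos=(11,0), heading=0, 4 segment(s) drawn

Start position: (0, 0)
Final position: (11, 0)
Distance = 11; >= 1e-6 -> NOT closed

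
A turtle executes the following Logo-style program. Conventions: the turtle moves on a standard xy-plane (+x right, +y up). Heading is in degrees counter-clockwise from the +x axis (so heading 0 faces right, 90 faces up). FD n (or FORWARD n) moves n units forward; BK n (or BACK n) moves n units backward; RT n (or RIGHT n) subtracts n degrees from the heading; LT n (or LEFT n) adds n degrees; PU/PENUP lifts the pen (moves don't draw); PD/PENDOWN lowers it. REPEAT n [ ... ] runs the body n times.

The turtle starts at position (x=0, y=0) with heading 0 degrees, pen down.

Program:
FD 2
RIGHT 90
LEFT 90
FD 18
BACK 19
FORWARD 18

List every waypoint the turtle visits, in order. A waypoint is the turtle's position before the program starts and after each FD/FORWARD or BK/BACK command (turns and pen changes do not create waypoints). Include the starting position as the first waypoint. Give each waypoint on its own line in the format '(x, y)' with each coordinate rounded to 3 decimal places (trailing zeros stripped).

Answer: (0, 0)
(2, 0)
(20, 0)
(1, 0)
(19, 0)

Derivation:
Executing turtle program step by step:
Start: pos=(0,0), heading=0, pen down
FD 2: (0,0) -> (2,0) [heading=0, draw]
RT 90: heading 0 -> 270
LT 90: heading 270 -> 0
FD 18: (2,0) -> (20,0) [heading=0, draw]
BK 19: (20,0) -> (1,0) [heading=0, draw]
FD 18: (1,0) -> (19,0) [heading=0, draw]
Final: pos=(19,0), heading=0, 4 segment(s) drawn
Waypoints (5 total):
(0, 0)
(2, 0)
(20, 0)
(1, 0)
(19, 0)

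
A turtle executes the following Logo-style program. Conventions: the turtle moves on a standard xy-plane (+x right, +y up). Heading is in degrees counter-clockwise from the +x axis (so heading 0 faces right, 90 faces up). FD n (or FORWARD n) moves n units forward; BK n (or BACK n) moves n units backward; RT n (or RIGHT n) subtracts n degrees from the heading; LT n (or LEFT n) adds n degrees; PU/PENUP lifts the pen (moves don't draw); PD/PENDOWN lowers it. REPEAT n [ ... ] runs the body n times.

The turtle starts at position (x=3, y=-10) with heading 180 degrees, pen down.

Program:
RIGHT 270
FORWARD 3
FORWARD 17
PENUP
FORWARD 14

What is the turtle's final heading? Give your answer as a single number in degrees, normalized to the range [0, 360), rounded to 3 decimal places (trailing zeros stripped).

Executing turtle program step by step:
Start: pos=(3,-10), heading=180, pen down
RT 270: heading 180 -> 270
FD 3: (3,-10) -> (3,-13) [heading=270, draw]
FD 17: (3,-13) -> (3,-30) [heading=270, draw]
PU: pen up
FD 14: (3,-30) -> (3,-44) [heading=270, move]
Final: pos=(3,-44), heading=270, 2 segment(s) drawn

Answer: 270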